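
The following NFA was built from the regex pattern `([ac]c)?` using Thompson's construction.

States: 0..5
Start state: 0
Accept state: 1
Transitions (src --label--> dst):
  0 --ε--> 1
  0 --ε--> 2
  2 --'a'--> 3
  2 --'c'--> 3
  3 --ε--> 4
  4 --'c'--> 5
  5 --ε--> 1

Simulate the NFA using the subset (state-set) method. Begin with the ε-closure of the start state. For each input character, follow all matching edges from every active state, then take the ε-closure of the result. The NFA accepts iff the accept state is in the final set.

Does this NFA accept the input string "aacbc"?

start: ε-closure({0}) = {0,1,2}
'a' @ 1: {3,4}
'a' @ 2: {}  — no active states
rest 'cbc' ignored (set empty)
end set {} — state 1 not in

Answer: REJECT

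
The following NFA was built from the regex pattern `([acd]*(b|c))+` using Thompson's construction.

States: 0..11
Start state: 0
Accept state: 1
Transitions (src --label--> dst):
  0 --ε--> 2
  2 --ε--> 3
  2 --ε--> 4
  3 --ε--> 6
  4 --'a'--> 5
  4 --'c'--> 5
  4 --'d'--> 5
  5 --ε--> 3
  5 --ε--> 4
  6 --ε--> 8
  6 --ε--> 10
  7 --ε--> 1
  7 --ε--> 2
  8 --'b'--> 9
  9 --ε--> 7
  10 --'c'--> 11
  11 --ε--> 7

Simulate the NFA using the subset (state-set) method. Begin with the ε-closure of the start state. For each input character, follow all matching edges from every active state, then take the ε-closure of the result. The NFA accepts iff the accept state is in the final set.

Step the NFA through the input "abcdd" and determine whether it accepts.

Answer: REJECT

Trace:
S₀ = ε-closure({0}) = {0,2,3,4,6,8,10}
'a' @ 1: {3,4,5,6,8,10}
'b' @ 2: {1,2,3,4,6,7,8,9,10}  ✓accept
'c' @ 3: {1,2,3,4,5,6,7,8,10,11}  ✓accept
'd' @ 4: {3,4,5,6,8,10}
'd' @ 5: {3,4,5,6,8,10}
final: {3,4,5,6,8,10}; accept 1 not in set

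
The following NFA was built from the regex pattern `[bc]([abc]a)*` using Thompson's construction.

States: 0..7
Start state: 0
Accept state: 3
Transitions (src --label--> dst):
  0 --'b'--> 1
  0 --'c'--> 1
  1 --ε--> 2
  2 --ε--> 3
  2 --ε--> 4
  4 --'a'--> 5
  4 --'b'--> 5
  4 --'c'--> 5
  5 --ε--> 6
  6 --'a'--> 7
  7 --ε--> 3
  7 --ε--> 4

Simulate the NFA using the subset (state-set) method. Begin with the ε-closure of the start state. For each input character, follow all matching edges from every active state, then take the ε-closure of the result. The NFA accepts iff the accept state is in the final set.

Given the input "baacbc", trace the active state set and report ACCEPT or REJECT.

Answer: REJECT

Derivation:
initial (ε-close {0}): {0}
'b' @ 1: {1,2,3,4}  ✓accept
'a' @ 2: {5,6}
'a' @ 3: {3,4,7}  ✓accept
'c' @ 4: {5,6}
'b' @ 5: {}  — no active states
rest 'c' ignored (set empty)
end set {} — state 3 not in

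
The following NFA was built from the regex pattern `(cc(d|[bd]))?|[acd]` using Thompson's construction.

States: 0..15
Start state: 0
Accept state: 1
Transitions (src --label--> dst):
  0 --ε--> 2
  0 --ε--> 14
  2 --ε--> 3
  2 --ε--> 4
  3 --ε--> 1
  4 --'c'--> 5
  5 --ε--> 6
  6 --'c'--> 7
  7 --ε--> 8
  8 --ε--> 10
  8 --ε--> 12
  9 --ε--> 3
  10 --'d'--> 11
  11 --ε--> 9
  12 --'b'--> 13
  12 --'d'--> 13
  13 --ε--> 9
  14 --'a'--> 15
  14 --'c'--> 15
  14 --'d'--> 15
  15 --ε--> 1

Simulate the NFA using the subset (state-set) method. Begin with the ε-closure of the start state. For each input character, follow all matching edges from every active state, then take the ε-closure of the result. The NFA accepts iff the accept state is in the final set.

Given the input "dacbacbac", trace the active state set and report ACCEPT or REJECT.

Answer: REJECT

Trace:
S₀ = ε-closure({0}) = {0,1,2,3,4,14}
'd' @ 1: {1,15}  ✓accept
'a' @ 2: {}  — state set empty
rest 'cbacbac' ignored (set empty)
after full input: {}  (accept=1 not in)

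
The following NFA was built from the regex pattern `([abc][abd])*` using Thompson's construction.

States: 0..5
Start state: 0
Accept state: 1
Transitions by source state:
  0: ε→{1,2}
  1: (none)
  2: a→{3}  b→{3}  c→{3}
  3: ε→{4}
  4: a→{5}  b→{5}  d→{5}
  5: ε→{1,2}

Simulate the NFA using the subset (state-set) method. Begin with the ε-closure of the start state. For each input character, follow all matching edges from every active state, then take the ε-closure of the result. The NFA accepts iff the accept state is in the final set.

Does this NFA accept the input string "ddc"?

Answer: REJECT

Derivation:
S₀ = ε-closure({0}) = {0,1,2}
'd' @ 1: {}  — state set empty
rest 'dc' ignored (set empty)
after full input: {}  (accept=1 not in)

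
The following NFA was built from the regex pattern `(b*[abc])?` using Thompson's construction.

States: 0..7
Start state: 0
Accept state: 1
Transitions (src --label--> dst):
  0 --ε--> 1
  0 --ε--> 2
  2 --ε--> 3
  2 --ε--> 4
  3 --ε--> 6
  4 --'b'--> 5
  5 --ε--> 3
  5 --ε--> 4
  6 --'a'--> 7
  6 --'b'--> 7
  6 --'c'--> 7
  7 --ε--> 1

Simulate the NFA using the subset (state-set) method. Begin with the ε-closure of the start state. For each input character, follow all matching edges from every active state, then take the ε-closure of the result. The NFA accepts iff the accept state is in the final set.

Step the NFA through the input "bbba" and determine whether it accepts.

start: ε-closure({0}) = {0,1,2,3,4,6}
'b' @ 1: {1,3,4,5,6,7}  (accept∈set)
'b' @ 2: {1,3,4,5,6,7}  (accept∈set)
'b' @ 3: {1,3,4,5,6,7}  (accept∈set)
'a' @ 4: {1,7}  (accept∈set)
final: {1,7}; accept 1 in set

Answer: ACCEPT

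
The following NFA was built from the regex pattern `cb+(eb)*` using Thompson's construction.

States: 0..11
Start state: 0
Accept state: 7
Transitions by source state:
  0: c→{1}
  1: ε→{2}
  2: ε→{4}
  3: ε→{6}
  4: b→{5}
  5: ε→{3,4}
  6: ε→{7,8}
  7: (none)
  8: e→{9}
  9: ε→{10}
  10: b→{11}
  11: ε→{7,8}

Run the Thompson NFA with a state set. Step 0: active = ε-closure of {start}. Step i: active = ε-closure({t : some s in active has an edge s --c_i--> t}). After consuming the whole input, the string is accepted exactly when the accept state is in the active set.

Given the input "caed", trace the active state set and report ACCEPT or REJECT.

S₀ = ε-closure({0}) = {0}
'c' @ 1: {1,2,4}
'a' @ 2: {}  — state set empty
rest 'ed' ignored (set empty)
final: {}; accept 7 not in set

Answer: REJECT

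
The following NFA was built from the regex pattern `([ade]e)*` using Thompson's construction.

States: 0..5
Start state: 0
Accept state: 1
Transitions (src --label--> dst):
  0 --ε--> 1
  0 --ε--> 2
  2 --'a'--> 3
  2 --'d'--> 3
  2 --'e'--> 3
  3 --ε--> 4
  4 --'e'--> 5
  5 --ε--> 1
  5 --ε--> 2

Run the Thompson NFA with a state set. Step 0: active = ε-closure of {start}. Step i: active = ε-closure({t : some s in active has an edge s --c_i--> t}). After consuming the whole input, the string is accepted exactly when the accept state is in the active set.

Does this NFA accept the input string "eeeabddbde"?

initial (ε-close {0}): {0,1,2}
'e' @ 1: {3,4}
'e' @ 2: {1,2,5}  [accepting]
'e' @ 3: {3,4}
'a' @ 4: {}  — dead — no transitions
rest 'bddbde' ignored (set empty)
after full input: {}  (accept=1 not in)

Answer: REJECT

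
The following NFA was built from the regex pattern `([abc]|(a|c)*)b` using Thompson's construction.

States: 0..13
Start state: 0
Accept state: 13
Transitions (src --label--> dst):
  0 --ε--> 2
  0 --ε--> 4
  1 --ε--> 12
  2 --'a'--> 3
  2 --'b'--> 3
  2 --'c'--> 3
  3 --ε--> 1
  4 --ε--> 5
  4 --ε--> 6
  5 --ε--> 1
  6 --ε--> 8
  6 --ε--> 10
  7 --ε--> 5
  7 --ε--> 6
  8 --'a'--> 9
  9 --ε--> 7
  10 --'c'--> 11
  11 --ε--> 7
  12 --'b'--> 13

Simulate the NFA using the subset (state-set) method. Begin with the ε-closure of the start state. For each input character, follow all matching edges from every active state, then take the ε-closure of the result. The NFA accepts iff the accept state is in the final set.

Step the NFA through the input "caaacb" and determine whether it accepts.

initial (ε-close {0}): {0,1,2,4,5,6,8,10,12}
'c' @ 1: {1,3,5,6,7,8,10,11,12}
'a' @ 2: {1,5,6,7,8,9,10,12}
'a' @ 3: {1,5,6,7,8,9,10,12}
'a' @ 4: {1,5,6,7,8,9,10,12}
'c' @ 5: {1,5,6,7,8,10,11,12}
'b' @ 6: {13}  [accepting]
final: {13}; accept 13 in set

Answer: ACCEPT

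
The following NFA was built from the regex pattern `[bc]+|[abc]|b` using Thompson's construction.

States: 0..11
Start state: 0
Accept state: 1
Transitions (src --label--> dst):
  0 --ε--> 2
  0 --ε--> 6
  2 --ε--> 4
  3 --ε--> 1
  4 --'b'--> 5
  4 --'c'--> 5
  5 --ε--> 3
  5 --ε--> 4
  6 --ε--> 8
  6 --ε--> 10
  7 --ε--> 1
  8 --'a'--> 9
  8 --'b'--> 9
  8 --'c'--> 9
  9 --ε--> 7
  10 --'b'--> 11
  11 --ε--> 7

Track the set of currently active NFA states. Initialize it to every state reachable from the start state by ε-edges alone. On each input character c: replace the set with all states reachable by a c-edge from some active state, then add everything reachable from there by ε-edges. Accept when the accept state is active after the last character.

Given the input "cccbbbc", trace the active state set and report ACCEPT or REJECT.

Answer: ACCEPT

Steps:
initial (ε-close {0}): {0,2,4,6,8,10}
'c' @ 1: {1,3,4,5,7,9}  [accepting]
'c' @ 2: {1,3,4,5}  [accepting]
'c' @ 3: {1,3,4,5}  [accepting]
'b' @ 4: {1,3,4,5}  [accepting]
'b' @ 5: {1,3,4,5}  [accepting]
'b' @ 6: {1,3,4,5}  [accepting]
'c' @ 7: {1,3,4,5}  [accepting]
final: {1,3,4,5}; accept 1 in set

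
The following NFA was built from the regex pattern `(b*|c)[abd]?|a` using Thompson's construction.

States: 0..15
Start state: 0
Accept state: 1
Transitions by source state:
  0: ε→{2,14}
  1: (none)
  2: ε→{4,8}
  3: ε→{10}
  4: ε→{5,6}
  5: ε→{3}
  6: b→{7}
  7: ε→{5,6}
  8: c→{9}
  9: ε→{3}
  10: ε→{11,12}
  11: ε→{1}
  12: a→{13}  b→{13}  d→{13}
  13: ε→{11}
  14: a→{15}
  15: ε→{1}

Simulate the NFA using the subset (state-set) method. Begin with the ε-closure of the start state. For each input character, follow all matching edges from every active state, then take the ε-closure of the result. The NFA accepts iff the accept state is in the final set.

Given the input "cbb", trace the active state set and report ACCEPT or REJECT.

initial (ε-close {0}): {0,1,2,3,4,5,6,8,10,11,12,14}
'c' @ 1: {1,3,9,10,11,12}  [accepting]
'b' @ 2: {1,11,13}  [accepting]
'b' @ 3: {}  — state set empty
final: {}; accept 1 not in set

Answer: REJECT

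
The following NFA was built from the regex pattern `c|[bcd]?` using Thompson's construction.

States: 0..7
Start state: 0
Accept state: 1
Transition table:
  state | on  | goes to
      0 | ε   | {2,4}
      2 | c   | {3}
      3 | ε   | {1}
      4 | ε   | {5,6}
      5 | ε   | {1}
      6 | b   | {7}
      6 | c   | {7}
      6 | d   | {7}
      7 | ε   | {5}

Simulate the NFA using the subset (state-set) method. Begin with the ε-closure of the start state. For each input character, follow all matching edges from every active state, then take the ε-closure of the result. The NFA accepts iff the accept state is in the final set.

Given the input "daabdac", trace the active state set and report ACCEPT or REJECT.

Answer: REJECT

Trace:
start: ε-closure({0}) = {0,1,2,4,5,6}
'd' @ 1: {1,5,7}  [accepting]
'a' @ 2: {}  — dead — no transitions
rest 'abdac' ignored (set empty)
final: {}; accept 1 not in set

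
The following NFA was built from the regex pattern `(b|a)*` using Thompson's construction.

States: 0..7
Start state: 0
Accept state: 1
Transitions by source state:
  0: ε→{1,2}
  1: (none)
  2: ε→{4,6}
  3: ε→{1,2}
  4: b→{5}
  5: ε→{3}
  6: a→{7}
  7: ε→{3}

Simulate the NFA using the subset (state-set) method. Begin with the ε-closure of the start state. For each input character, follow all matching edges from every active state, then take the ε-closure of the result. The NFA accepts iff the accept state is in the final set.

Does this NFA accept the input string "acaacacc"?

initial (ε-close {0}): {0,1,2,4,6}
'a' @ 1: {1,2,3,4,6,7}  [accepting]
'c' @ 2: {}  — no active states
rest 'aacacc' ignored (set empty)
end set {} — state 1 not in

Answer: REJECT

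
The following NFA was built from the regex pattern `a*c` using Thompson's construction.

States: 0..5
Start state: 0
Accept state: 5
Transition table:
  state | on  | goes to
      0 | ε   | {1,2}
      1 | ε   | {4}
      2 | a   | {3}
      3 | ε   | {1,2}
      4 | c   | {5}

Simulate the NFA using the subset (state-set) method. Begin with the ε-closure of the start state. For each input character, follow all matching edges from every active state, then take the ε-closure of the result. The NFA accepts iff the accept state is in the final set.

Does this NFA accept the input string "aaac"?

start: ε-closure({0}) = {0,1,2,4}
'a' @ 1: {1,2,3,4}
'a' @ 2: {1,2,3,4}
'a' @ 3: {1,2,3,4}
'c' @ 4: {5}  (accept∈set)
final: {5}; accept 5 in set

Answer: ACCEPT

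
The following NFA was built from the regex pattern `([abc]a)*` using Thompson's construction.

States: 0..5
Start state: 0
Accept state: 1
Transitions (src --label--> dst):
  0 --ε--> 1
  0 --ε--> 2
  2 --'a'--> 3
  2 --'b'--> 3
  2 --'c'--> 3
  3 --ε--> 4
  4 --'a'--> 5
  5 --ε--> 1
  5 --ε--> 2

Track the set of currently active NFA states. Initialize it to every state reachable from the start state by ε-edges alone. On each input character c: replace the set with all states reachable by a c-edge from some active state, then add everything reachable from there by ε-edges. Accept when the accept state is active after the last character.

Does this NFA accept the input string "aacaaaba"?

Answer: ACCEPT

Trace:
initial (ε-close {0}): {0,1,2}
'a' @ 1: {3,4}
'a' @ 2: {1,2,5}  [accepting]
'c' @ 3: {3,4}
'a' @ 4: {1,2,5}  [accepting]
'a' @ 5: {3,4}
'a' @ 6: {1,2,5}  [accepting]
'b' @ 7: {3,4}
'a' @ 8: {1,2,5}  [accepting]
final: {1,2,5}; accept 1 in set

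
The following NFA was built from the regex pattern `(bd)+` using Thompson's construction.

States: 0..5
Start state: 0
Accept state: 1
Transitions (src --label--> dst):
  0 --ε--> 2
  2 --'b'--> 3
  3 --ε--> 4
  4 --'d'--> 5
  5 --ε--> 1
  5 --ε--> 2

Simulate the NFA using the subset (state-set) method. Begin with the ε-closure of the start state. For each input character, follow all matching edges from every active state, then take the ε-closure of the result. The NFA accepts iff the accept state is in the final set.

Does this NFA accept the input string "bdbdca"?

start: ε-closure({0}) = {0,2}
'b' @ 1: {3,4}
'd' @ 2: {1,2,5}  ✓accept
'b' @ 3: {3,4}
'd' @ 4: {1,2,5}  ✓accept
'c' @ 5: {}  — dead — no transitions
rest 'a' ignored (set empty)
final: {}; accept 1 not in set

Answer: REJECT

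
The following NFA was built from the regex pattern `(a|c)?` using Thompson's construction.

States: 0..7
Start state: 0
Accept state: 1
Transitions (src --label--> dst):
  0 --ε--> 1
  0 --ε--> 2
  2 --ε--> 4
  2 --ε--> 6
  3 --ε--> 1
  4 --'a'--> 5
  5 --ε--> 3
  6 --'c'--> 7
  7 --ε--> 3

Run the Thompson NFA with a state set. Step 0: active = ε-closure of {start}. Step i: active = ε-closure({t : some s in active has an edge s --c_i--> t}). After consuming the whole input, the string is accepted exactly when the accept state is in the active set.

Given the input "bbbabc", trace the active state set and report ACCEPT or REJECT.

Answer: REJECT

Trace:
start: ε-closure({0}) = {0,1,2,4,6}
'b' @ 1: {}  — dead — no transitions
rest 'bbabc' ignored (set empty)
final: {}; accept 1 not in set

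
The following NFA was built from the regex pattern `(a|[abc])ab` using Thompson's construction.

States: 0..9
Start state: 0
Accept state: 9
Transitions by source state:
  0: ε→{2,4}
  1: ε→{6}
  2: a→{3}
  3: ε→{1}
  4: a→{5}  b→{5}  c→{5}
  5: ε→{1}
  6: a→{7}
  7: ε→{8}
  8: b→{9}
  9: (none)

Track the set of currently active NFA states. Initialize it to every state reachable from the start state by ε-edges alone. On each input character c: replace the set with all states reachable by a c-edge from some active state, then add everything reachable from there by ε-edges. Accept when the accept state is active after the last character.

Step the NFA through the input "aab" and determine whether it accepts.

Answer: ACCEPT

Trace:
start: ε-closure({0}) = {0,2,4}
'a' @ 1: {1,3,5,6}
'a' @ 2: {7,8}
'b' @ 3: {9}  ✓accept
end set {9} — state 9 in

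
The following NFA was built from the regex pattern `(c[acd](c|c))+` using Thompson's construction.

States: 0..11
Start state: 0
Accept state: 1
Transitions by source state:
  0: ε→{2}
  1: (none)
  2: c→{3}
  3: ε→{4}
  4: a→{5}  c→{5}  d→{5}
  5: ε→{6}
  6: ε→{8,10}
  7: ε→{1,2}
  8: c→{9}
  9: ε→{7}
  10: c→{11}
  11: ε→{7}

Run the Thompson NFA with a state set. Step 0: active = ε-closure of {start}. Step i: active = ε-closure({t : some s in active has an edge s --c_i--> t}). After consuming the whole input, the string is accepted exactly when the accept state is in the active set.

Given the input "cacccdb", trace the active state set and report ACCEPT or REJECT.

initial (ε-close {0}): {0,2}
'c' @ 1: {3,4}
'a' @ 2: {5,6,8,10}
'c' @ 3: {1,2,7,9,11}  (accept∈set)
'c' @ 4: {3,4}
'c' @ 5: {5,6,8,10}
'd' @ 6: {}  — dead — no transitions
rest 'b' ignored (set empty)
final: {}; accept 1 not in set

Answer: REJECT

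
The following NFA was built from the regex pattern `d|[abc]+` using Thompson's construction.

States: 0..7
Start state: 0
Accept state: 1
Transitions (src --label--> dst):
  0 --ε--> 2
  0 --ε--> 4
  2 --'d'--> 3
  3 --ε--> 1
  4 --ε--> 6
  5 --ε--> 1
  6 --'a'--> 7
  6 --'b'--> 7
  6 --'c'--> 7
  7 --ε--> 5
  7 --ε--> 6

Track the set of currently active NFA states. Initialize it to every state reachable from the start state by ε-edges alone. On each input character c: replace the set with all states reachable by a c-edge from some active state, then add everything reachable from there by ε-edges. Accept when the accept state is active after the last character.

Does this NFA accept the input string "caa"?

initial (ε-close {0}): {0,2,4,6}
'c' @ 1: {1,5,6,7}  (accept∈set)
'a' @ 2: {1,5,6,7}  (accept∈set)
'a' @ 3: {1,5,6,7}  (accept∈set)
end set {1,5,6,7} — state 1 in

Answer: ACCEPT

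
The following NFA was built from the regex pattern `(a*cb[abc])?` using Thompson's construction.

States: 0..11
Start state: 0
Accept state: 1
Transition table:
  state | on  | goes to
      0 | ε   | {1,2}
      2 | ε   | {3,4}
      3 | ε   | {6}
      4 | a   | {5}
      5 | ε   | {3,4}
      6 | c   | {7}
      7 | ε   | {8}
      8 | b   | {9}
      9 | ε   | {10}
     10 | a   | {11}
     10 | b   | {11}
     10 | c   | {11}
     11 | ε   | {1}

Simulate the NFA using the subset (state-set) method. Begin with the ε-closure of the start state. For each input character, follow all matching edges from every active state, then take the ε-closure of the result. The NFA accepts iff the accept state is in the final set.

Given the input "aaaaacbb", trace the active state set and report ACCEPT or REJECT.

start: ε-closure({0}) = {0,1,2,3,4,6}
'a' @ 1: {3,4,5,6}
'a' @ 2: {3,4,5,6}
'a' @ 3: {3,4,5,6}
'a' @ 4: {3,4,5,6}
'a' @ 5: {3,4,5,6}
'c' @ 6: {7,8}
'b' @ 7: {9,10}
'b' @ 8: {1,11}  (accept∈set)
final: {1,11}; accept 1 in set

Answer: ACCEPT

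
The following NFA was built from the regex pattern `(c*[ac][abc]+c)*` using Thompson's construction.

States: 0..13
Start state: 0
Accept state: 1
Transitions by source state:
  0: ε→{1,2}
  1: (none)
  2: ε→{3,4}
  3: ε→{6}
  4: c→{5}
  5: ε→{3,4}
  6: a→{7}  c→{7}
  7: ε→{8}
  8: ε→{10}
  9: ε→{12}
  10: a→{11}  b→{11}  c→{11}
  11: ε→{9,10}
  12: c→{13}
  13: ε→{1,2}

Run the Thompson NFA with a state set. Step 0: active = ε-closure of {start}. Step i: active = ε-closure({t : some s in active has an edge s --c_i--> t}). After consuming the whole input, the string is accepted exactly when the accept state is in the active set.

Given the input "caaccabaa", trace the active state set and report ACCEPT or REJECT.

initial (ε-close {0}): {0,1,2,3,4,6}
'c' @ 1: {3,4,5,6,7,8,10}
'a' @ 2: {7,8,9,10,11,12}
'a' @ 3: {9,10,11,12}
'c' @ 4: {1,2,3,4,6,9,10,11,12,13}  [accepting]
'c' @ 5: {1,2,3,4,5,6,7,8,9,10,11,12,13}  [accepting]
'a' @ 6: {7,8,9,10,11,12}
'b' @ 7: {9,10,11,12}
'a' @ 8: {9,10,11,12}
'a' @ 9: {9,10,11,12}
after full input: {9,10,11,12}  (accept=1 not in)

Answer: REJECT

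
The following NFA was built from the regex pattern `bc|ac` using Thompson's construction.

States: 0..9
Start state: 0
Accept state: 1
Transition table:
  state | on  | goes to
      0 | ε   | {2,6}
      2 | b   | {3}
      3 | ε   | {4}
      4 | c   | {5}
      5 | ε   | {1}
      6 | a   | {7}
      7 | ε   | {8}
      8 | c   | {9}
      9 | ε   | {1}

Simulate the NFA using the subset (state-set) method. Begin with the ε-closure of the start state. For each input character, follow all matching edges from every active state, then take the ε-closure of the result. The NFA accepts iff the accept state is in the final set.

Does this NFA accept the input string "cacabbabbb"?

start: ε-closure({0}) = {0,2,6}
'c' @ 1: {}  — no active states
rest 'acabbabbb' ignored (set empty)
after full input: {}  (accept=1 not in)

Answer: REJECT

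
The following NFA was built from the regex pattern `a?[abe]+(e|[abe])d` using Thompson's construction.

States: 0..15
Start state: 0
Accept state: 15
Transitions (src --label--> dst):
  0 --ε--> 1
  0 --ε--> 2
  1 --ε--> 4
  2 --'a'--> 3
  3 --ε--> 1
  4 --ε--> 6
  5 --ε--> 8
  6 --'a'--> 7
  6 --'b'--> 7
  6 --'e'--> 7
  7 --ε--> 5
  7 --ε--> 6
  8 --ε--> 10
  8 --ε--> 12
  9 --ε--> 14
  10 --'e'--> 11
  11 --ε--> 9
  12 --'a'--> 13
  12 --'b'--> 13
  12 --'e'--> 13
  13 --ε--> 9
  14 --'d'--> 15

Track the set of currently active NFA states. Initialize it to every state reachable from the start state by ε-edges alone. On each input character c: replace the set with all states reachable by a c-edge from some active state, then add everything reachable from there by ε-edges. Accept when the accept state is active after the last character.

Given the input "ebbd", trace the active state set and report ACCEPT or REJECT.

initial (ε-close {0}): {0,1,2,4,6}
'e' @ 1: {5,6,7,8,10,12}
'b' @ 2: {5,6,7,8,9,10,12,13,14}
'b' @ 3: {5,6,7,8,9,10,12,13,14}
'd' @ 4: {15}  [accepting]
end set {15} — state 15 in

Answer: ACCEPT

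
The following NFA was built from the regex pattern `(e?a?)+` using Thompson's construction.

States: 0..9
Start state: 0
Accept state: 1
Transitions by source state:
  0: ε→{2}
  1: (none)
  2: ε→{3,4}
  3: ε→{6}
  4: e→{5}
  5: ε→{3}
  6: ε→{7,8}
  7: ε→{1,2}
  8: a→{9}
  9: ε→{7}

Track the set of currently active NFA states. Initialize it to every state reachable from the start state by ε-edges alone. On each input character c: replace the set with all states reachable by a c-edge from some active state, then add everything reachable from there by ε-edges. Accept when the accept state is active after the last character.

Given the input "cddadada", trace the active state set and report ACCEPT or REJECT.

Answer: REJECT

Steps:
initial (ε-close {0}): {0,1,2,3,4,6,7,8}
'c' @ 1: {}  — dead — no transitions
rest 'ddadada' ignored (set empty)
after full input: {}  (accept=1 not in)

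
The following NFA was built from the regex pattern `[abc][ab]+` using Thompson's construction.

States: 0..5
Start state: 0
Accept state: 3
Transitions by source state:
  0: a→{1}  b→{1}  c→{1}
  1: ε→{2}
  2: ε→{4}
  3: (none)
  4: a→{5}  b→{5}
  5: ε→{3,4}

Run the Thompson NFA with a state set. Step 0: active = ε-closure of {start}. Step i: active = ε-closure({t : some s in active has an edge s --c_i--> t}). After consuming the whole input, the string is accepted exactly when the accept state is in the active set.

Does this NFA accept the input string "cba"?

Answer: ACCEPT

Trace:
start: ε-closure({0}) = {0}
'c' @ 1: {1,2,4}
'b' @ 2: {3,4,5}  (accept∈set)
'a' @ 3: {3,4,5}  (accept∈set)
after full input: {3,4,5}  (accept=3 in)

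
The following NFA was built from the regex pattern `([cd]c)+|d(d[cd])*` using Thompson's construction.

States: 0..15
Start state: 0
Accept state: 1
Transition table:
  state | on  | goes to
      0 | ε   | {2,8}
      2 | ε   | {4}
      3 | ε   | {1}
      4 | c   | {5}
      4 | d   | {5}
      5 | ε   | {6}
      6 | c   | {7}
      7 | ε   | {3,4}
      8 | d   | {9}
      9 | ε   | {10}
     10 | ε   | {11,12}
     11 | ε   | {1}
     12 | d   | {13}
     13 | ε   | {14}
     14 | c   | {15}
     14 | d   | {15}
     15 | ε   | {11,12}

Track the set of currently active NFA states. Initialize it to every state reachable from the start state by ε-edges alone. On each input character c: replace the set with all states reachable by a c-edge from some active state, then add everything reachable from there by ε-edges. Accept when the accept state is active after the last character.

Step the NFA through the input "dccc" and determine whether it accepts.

Answer: ACCEPT

Trace:
S₀ = ε-closure({0}) = {0,2,4,8}
'd' @ 1: {1,5,6,9,10,11,12}  [accepting]
'c' @ 2: {1,3,4,7}  [accepting]
'c' @ 3: {5,6}
'c' @ 4: {1,3,4,7}  [accepting]
after full input: {1,3,4,7}  (accept=1 in)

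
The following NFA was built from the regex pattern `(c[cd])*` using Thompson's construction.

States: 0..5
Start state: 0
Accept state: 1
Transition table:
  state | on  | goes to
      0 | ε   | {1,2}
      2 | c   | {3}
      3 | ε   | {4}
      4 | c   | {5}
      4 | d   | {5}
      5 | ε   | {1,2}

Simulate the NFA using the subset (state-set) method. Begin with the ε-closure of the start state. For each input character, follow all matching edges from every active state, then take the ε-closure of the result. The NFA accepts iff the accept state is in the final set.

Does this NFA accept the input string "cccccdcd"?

Answer: ACCEPT

Steps:
start: ε-closure({0}) = {0,1,2}
'c' @ 1: {3,4}
'c' @ 2: {1,2,5}  (accept∈set)
'c' @ 3: {3,4}
'c' @ 4: {1,2,5}  (accept∈set)
'c' @ 5: {3,4}
'd' @ 6: {1,2,5}  (accept∈set)
'c' @ 7: {3,4}
'd' @ 8: {1,2,5}  (accept∈set)
end set {1,2,5} — state 1 in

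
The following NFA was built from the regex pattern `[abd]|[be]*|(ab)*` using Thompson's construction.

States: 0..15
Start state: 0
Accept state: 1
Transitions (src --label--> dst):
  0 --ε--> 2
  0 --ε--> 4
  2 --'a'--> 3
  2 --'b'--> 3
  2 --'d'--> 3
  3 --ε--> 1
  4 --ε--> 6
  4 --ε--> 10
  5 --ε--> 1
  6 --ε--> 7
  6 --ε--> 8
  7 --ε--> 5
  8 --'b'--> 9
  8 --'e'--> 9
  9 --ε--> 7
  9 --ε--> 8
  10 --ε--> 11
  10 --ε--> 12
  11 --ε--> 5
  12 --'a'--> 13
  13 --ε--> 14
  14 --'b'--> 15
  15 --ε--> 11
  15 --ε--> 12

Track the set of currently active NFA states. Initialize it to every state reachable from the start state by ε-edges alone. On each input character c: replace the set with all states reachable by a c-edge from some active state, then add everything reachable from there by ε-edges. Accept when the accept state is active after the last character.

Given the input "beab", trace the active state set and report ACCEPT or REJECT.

Answer: REJECT

Trace:
initial (ε-close {0}): {0,1,2,4,5,6,7,8,10,11,12}
'b' @ 1: {1,3,5,7,8,9}  (accept∈set)
'e' @ 2: {1,5,7,8,9}  (accept∈set)
'a' @ 3: {}  — dead — no transitions
rest 'b' ignored (set empty)
end set {} — state 1 not in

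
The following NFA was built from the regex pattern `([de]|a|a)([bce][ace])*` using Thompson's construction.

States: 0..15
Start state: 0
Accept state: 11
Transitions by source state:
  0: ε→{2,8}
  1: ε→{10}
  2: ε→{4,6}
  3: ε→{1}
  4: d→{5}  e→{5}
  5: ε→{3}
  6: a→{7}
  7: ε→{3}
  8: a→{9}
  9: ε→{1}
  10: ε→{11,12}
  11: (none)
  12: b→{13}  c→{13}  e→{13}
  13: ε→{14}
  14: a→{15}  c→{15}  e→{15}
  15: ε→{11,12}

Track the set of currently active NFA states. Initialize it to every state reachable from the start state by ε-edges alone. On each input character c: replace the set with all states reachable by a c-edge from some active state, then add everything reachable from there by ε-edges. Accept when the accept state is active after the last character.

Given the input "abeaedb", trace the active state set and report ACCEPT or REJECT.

Answer: REJECT

Derivation:
S₀ = ε-closure({0}) = {0,2,4,6,8}
'a' @ 1: {1,3,7,9,10,11,12}  ✓accept
'b' @ 2: {13,14}
'e' @ 3: {11,12,15}  ✓accept
'a' @ 4: {}  — dead — no transitions
rest 'edb' ignored (set empty)
final: {}; accept 11 not in set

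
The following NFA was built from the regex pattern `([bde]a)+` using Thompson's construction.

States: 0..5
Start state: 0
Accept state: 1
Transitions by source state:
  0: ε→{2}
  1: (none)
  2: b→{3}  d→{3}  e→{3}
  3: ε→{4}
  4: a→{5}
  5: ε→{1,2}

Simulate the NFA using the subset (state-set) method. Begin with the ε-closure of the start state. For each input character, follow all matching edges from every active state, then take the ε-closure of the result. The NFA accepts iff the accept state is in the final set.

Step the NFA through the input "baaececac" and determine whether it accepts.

S₀ = ε-closure({0}) = {0,2}
'b' @ 1: {3,4}
'a' @ 2: {1,2,5}  (accept∈set)
'a' @ 3: {}  — no active states
rest 'ececac' ignored (set empty)
end set {} — state 1 not in

Answer: REJECT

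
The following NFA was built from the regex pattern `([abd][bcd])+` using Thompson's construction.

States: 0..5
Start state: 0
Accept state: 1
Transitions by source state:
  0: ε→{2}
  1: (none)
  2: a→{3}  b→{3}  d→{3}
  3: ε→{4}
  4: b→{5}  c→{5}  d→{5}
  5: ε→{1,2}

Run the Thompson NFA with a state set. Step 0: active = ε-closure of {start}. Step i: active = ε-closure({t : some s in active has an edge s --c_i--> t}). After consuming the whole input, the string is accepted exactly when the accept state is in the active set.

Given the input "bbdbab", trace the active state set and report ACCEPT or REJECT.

start: ε-closure({0}) = {0,2}
'b' @ 1: {3,4}
'b' @ 2: {1,2,5}  [accepting]
'd' @ 3: {3,4}
'b' @ 4: {1,2,5}  [accepting]
'a' @ 5: {3,4}
'b' @ 6: {1,2,5}  [accepting]
after full input: {1,2,5}  (accept=1 in)

Answer: ACCEPT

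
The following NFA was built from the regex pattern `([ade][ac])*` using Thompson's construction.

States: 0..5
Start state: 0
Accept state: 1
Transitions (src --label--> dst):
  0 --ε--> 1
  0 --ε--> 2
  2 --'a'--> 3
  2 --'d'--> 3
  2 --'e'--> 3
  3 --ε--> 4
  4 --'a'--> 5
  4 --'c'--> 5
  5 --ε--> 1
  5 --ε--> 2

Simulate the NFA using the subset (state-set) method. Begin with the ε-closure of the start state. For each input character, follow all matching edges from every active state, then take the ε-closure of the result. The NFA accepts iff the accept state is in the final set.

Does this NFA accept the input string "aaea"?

Answer: ACCEPT

Steps:
S₀ = ε-closure({0}) = {0,1,2}
'a' @ 1: {3,4}
'a' @ 2: {1,2,5}  [accepting]
'e' @ 3: {3,4}
'a' @ 4: {1,2,5}  [accepting]
end set {1,2,5} — state 1 in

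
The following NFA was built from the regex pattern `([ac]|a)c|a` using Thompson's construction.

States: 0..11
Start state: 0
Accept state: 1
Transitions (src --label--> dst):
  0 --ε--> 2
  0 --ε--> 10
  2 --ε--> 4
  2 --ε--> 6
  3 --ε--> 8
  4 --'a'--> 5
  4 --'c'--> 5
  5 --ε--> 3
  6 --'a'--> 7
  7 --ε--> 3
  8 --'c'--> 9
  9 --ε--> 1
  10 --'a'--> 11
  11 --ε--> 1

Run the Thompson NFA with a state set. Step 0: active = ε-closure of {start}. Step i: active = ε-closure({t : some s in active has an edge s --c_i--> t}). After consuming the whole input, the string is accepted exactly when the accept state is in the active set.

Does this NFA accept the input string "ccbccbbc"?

S₀ = ε-closure({0}) = {0,2,4,6,10}
'c' @ 1: {3,5,8}
'c' @ 2: {1,9}  ✓accept
'b' @ 3: {}  — no active states
rest 'ccbbc' ignored (set empty)
after full input: {}  (accept=1 not in)

Answer: REJECT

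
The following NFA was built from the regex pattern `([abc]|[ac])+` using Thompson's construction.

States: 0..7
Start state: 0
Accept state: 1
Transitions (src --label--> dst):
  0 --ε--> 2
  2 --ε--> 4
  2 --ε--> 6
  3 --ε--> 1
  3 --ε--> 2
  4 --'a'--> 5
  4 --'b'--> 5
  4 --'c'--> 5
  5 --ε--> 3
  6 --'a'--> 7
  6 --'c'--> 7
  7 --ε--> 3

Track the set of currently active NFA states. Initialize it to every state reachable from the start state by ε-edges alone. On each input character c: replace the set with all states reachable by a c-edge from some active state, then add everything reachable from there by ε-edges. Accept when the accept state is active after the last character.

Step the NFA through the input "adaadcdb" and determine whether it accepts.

S₀ = ε-closure({0}) = {0,2,4,6}
'a' @ 1: {1,2,3,4,5,6,7}  (accept∈set)
'd' @ 2: {}  — no active states
rest 'aadcdb' ignored (set empty)
end set {} — state 1 not in

Answer: REJECT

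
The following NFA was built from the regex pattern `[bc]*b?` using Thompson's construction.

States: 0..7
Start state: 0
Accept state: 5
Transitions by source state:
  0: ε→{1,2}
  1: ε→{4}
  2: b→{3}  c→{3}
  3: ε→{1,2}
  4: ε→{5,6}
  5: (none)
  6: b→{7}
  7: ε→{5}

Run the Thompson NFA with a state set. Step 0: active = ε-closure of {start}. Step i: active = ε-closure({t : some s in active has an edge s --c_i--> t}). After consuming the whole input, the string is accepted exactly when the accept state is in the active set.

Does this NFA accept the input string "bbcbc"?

start: ε-closure({0}) = {0,1,2,4,5,6}
'b' @ 1: {1,2,3,4,5,6,7}  ✓accept
'b' @ 2: {1,2,3,4,5,6,7}  ✓accept
'c' @ 3: {1,2,3,4,5,6}  ✓accept
'b' @ 4: {1,2,3,4,5,6,7}  ✓accept
'c' @ 5: {1,2,3,4,5,6}  ✓accept
end set {1,2,3,4,5,6} — state 5 in

Answer: ACCEPT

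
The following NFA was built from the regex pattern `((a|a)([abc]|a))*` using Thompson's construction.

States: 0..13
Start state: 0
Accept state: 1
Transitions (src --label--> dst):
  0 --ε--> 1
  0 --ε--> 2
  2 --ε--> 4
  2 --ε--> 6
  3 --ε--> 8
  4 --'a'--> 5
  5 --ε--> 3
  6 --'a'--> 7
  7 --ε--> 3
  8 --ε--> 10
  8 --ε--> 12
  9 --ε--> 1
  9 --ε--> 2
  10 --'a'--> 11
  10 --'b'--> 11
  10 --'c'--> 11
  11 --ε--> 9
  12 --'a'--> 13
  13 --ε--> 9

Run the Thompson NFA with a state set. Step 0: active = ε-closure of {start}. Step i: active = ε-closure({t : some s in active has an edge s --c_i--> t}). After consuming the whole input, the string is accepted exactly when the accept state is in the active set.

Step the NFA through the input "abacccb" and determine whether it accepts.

S₀ = ε-closure({0}) = {0,1,2,4,6}
'a' @ 1: {3,5,7,8,10,12}
'b' @ 2: {1,2,4,6,9,11}  [accepting]
'a' @ 3: {3,5,7,8,10,12}
'c' @ 4: {1,2,4,6,9,11}  [accepting]
'c' @ 5: {}  — state set empty
rest 'cb' ignored (set empty)
after full input: {}  (accept=1 not in)

Answer: REJECT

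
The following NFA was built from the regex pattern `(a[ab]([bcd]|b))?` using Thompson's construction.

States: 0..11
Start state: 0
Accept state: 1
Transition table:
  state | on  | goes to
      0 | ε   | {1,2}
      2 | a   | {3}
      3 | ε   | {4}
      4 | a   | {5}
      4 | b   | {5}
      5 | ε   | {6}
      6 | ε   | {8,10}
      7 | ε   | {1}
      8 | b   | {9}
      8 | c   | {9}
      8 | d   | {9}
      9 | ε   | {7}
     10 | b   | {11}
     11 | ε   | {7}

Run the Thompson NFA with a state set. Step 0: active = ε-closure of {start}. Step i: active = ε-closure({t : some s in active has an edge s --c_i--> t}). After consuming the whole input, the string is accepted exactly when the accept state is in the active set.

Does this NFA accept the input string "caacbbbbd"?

initial (ε-close {0}): {0,1,2}
'c' @ 1: {}  — dead — no transitions
rest 'aacbbbbd' ignored (set empty)
end set {} — state 1 not in

Answer: REJECT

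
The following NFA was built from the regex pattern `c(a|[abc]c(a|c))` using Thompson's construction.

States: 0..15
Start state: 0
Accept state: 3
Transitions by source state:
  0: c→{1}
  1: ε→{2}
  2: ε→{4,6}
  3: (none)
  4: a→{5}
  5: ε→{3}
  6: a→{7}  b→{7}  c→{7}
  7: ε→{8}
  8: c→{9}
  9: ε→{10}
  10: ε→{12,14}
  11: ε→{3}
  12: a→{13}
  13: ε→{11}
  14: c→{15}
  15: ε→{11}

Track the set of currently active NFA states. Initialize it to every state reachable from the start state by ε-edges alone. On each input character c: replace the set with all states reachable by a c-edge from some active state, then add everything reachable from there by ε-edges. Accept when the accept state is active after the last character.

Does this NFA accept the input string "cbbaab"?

Answer: REJECT

Trace:
S₀ = ε-closure({0}) = {0}
'c' @ 1: {1,2,4,6}
'b' @ 2: {7,8}
'b' @ 3: {}  — no active states
rest 'aab' ignored (set empty)
after full input: {}  (accept=3 not in)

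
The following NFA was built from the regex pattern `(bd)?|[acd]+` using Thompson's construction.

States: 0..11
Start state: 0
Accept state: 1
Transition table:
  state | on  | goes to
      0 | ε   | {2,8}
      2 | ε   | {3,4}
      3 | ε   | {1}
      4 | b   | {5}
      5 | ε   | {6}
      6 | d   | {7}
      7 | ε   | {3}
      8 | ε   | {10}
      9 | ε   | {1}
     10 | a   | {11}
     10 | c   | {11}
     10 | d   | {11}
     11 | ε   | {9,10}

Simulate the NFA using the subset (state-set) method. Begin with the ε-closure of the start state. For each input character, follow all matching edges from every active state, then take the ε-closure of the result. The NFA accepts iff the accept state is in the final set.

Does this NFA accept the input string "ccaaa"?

Answer: ACCEPT

Steps:
S₀ = ε-closure({0}) = {0,1,2,3,4,8,10}
'c' @ 1: {1,9,10,11}  (accept∈set)
'c' @ 2: {1,9,10,11}  (accept∈set)
'a' @ 3: {1,9,10,11}  (accept∈set)
'a' @ 4: {1,9,10,11}  (accept∈set)
'a' @ 5: {1,9,10,11}  (accept∈set)
after full input: {1,9,10,11}  (accept=1 in)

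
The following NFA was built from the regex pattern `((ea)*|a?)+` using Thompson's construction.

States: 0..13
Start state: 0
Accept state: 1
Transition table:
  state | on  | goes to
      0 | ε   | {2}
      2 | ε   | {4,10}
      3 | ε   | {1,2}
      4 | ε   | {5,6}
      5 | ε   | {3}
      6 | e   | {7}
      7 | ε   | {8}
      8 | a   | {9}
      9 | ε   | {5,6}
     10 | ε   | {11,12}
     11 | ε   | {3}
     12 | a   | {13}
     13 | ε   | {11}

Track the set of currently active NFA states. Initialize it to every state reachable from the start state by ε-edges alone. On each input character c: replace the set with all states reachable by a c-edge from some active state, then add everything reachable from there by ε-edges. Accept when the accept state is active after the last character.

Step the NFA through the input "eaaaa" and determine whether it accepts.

initial (ε-close {0}): {0,1,2,3,4,5,6,10,11,12}
'e' @ 1: {7,8}
'a' @ 2: {1,2,3,4,5,6,9,10,11,12}  ✓accept
'a' @ 3: {1,2,3,4,5,6,10,11,12,13}  ✓accept
'a' @ 4: {1,2,3,4,5,6,10,11,12,13}  ✓accept
'a' @ 5: {1,2,3,4,5,6,10,11,12,13}  ✓accept
final: {1,2,3,4,5,6,10,11,12,13}; accept 1 in set

Answer: ACCEPT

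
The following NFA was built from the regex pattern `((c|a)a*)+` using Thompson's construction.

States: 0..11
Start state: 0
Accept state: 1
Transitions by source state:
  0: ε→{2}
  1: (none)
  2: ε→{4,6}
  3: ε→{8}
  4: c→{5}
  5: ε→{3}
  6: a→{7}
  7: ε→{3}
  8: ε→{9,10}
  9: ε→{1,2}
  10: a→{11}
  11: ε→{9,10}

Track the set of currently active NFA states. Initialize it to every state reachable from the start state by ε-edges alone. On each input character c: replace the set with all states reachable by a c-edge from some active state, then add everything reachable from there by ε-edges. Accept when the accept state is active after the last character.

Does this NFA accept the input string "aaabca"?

Answer: REJECT

Steps:
S₀ = ε-closure({0}) = {0,2,4,6}
'a' @ 1: {1,2,3,4,6,7,8,9,10}  (accept∈set)
'a' @ 2: {1,2,3,4,6,7,8,9,10,11}  (accept∈set)
'a' @ 3: {1,2,3,4,6,7,8,9,10,11}  (accept∈set)
'b' @ 4: {}  — no active states
rest 'ca' ignored (set empty)
final: {}; accept 1 not in set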